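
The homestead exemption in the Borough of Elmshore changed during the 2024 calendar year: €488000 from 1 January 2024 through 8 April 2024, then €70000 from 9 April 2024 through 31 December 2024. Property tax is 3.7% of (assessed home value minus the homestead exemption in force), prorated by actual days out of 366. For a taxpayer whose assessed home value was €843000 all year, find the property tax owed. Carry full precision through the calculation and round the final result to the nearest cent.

1 January – 8 April 2024: 99 days, exemption €488000 → (€843000 − €488000) × 3.7% × 99/366 = €3552.9098
9 April – 31 December 2024: 267 days, exemption €70000 → (€843000 − €70000) × 3.7% × 267/366 = €20864.6639
Total = €24417.5738

€24417.57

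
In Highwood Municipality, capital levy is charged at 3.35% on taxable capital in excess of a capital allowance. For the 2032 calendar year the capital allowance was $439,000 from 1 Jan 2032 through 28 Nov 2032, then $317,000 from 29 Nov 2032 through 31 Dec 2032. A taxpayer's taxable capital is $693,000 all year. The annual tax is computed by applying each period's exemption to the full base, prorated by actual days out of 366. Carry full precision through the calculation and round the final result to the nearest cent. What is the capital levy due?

$8,877.50

1 Jan – 28 Nov 2032: 333 days, exemption $439,000 → ($693,000 − $439,000) × 3.35% × 333/366 = $7,741.7951
29 Nov – 31 Dec 2032: 33 days, exemption $317,000 → ($693,000 − $317,000) × 3.35% × 33/366 = $1,135.7049
Total = $8,877.5000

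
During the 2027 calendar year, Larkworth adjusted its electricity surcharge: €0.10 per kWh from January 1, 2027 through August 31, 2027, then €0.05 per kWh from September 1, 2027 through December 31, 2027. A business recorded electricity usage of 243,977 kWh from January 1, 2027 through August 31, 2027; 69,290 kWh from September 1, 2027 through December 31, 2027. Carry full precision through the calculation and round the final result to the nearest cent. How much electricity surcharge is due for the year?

€27,862.20

January 1 – August 31, 2027: 243,977 kWh at €0.10/kWh → €24,397.70
September 1 – December 31, 2027: 69,290 kWh at €0.05/kWh → €3,464.50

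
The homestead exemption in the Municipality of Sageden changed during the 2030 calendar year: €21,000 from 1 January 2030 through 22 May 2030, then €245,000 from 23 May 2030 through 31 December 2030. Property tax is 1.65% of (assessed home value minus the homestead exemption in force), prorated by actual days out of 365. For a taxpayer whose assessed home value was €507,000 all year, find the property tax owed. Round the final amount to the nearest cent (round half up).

1 January – 22 May 2030: 142 days, exemption €21,000 → (€507,000 − €21,000) × 1.65% × 142/365 = €3,119.7205
23 May – 31 December 2030: 223 days, exemption €245,000 → (€507,000 − €245,000) × 1.65% × 223/365 = €2,641.1753
Total = €5,760.8959

€5,760.90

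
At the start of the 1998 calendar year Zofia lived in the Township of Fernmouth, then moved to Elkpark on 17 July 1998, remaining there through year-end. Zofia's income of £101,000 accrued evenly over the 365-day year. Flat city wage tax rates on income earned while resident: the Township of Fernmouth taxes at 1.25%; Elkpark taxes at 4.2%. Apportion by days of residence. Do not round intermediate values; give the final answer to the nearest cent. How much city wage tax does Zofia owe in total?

£2,633.89

The Township of Fernmouth, 1 January – 16 July 1998: 197 days → £101,000 × 1.25% × 197/365 = £681.4041
Elkpark, 17 July – 31 December 1998: 168 days → £101,000 × 4.2% × 168/365 = £1,952.4822
Total = £2,633.8863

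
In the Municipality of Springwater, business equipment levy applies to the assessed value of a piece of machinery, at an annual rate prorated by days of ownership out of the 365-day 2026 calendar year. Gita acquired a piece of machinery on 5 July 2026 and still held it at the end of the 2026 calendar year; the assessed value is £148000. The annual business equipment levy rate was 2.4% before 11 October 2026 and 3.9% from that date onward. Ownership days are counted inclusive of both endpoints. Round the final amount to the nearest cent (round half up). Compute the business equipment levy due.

£2250.41

5 July – 10 October 2026: 98 days at 2.4% → £148000 × 2.4% × 98/365 = £953.6877
11 October – 31 December 2026: 82 days at 3.9% → £148000 × 3.9% × 82/365 = £1296.7233
Total = £2250.4110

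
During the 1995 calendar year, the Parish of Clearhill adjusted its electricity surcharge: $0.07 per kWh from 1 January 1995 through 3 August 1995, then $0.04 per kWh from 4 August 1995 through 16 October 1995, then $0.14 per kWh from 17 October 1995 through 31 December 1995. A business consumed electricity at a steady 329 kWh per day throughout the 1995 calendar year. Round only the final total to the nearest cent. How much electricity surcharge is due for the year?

$9,425.85

1 January – 3 August 1995: 215 days × 329 kWh/day = 70,735 kWh at $0.07/kWh → $4,951.45
4 August – 16 October 1995: 74 days × 329 kWh/day = 24,346 kWh at $0.04/kWh → $973.84
17 October – 31 December 1995: 76 days × 329 kWh/day = 25,004 kWh at $0.14/kWh → $3,500.56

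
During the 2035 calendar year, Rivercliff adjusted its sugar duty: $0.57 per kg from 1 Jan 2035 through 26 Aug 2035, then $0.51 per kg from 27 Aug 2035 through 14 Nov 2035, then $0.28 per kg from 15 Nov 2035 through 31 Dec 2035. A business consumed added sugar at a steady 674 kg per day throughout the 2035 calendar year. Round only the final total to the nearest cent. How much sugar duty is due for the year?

1 Jan – 26 Aug 2035: 238 days × 674 kg/day = 160,412 kg at $0.57/kg → $91,434.84
27 Aug – 14 Nov 2035: 80 days × 674 kg/day = 53,920 kg at $0.51/kg → $27,499.20
15 Nov – 31 Dec 2035: 47 days × 674 kg/day = 31,678 kg at $0.28/kg → $8,869.84

$127,803.88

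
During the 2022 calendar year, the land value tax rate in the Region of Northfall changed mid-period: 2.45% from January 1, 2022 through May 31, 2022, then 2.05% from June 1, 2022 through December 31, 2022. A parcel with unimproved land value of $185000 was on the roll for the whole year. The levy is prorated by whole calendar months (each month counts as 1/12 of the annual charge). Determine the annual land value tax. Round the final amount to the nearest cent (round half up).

January 1 – May 31, 2022: 5 months at 2.45% → $185000 × 2.45% × 5/12 = $1888.5417
June 1 – December 31, 2022: 7 months at 2.05% → $185000 × 2.05% × 7/12 = $2212.2917
Total = $4100.8333

$4100.83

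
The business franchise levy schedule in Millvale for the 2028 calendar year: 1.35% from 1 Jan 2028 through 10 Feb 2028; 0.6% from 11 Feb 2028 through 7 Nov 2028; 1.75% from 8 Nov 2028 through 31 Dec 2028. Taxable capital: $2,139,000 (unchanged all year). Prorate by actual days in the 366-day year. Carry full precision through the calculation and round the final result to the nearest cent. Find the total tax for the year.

$18,260.40

1 Jan – 10 Feb 2028: 41 days at 1.35% → $2,139,000 × 1.35% × 41/366 = $3,234.7992
11 Feb – 7 Nov 2028: 271 days at 0.6% → $2,139,000 × 0.6% × 271/366 = $9,502.7705
8 Nov – 31 Dec 2028: 54 days at 1.75% → $2,139,000 × 1.75% × 54/366 = $5,522.8279
Total = $18,260.3975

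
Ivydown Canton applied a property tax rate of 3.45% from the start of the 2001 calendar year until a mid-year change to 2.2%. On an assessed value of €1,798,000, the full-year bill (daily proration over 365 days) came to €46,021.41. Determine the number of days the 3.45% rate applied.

105 days

Let d = days at the first rate; then 365 − d days at the second rate.
€1,798,000 × [3.45%·d + 2.2%·(365−d)] / 365 = €46,021.41
Solving gives d = 105, so the new rate took effect on 16 Apr 2001.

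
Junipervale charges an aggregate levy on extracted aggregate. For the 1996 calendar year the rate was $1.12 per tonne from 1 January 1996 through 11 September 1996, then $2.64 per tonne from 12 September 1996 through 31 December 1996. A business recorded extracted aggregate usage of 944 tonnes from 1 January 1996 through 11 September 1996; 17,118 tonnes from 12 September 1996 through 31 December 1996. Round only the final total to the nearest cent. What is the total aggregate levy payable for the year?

1 January – 11 September 1996: 944 tonnes at $1.12/tonne → $1057.28
12 September – 31 December 1996: 17,118 tonnes at $2.64/tonne → $45191.52

$46248.80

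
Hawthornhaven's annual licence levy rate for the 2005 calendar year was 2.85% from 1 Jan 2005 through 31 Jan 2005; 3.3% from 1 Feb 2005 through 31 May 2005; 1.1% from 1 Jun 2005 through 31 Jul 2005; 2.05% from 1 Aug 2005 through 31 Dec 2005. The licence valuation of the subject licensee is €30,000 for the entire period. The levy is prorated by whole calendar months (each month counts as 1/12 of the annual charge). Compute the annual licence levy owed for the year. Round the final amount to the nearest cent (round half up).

1 Jan – 31 Jan 2005: 1 month at 2.85% → €30,000 × 2.85% × 1/12 = €71.2500
1 Feb – 31 May 2005: 4 months at 3.3% → €30,000 × 3.3% × 4/12 = €330.0000
1 Jun – 31 Jul 2005: 2 months at 1.1% → €30,000 × 1.1% × 2/12 = €55.0000
1 Aug – 31 Dec 2005: 5 months at 2.05% → €30,000 × 2.05% × 5/12 = €256.2500
Total = €712.5000

€712.50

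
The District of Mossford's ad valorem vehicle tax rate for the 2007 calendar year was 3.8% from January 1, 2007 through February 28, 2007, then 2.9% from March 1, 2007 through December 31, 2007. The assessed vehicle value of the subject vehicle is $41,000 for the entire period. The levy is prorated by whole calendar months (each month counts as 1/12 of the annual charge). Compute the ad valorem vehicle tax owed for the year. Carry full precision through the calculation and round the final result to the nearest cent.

January 1 – February 28, 2007: 2 months at 3.8% → $41,000 × 3.8% × 2/12 = $259.6667
March 1 – December 31, 2007: 10 months at 2.9% → $41,000 × 2.9% × 10/12 = $990.8333
Total = $1,250.5000

$1,250.50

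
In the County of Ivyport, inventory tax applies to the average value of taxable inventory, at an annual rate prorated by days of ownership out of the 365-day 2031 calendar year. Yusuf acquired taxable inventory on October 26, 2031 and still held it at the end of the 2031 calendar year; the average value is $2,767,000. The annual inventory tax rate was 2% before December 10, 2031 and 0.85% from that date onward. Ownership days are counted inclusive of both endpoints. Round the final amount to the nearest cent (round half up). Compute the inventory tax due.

$8,240.35

October 26 – December 9, 2031: 45 days at 2% → $2,767,000 × 2% × 45/365 = $6,822.7397
December 10 – December 31, 2031: 22 days at 0.85% → $2,767,000 × 0.85% × 22/365 = $1,417.6137
Total = $8,240.3534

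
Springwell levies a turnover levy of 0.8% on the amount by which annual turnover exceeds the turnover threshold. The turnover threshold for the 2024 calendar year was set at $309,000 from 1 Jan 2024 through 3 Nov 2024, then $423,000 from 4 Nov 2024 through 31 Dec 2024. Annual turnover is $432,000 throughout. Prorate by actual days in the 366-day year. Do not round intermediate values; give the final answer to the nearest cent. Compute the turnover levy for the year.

$839.48

1 Jan – 3 Nov 2024: 308 days, exemption $309,000 → ($432,000 − $309,000) × 0.8% × 308/366 = $828.0656
4 Nov – 31 Dec 2024: 58 days, exemption $423,000 → ($432,000 − $423,000) × 0.8% × 58/366 = $11.4098
Total = $839.4754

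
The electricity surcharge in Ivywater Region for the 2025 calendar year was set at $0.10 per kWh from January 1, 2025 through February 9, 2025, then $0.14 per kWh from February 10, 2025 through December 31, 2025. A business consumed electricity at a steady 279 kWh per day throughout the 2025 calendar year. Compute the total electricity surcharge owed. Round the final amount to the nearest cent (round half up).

$13,810.50

January 1 – February 9, 2025: 40 days × 279 kWh/day = 11,160 kWh at $0.10/kWh → $1,116.00
February 10 – December 31, 2025: 325 days × 279 kWh/day = 90,675 kWh at $0.14/kWh → $12,694.50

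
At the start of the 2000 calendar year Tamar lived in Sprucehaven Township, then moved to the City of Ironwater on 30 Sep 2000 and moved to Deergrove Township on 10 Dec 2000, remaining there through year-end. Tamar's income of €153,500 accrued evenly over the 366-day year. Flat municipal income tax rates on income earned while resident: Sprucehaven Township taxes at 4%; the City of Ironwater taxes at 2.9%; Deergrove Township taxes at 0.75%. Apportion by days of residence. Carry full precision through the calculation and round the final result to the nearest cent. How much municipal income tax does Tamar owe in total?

€5,512.58

Sprucehaven Township, 1 Jan – 29 Sep 2000: 273 days → €153,500 × 4% × 273/366 = €4,579.8361
The City of Ironwater, 30 Sep – 9 Dec 2000: 71 days → €153,500 × 2.9% × 71/366 = €863.5423
Deergrove Township, 10 Dec – 31 Dec 2000: 22 days → €153,500 × 0.75% × 22/366 = €69.2008
Total = €5,512.5792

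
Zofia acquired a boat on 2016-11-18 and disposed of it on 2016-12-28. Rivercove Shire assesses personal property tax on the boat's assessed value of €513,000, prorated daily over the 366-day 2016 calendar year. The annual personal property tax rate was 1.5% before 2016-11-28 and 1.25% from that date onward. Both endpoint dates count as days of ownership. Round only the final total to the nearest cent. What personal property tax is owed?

€753.38

2016-11-18 to 2016-11-27: 10 days at 1.5% → €513,000 × 1.5% × 10/366 = €210.2459
2016-11-28 to 2016-12-28: 31 days at 1.25% → €513,000 × 1.25% × 31/366 = €543.1352
Total = €753.3811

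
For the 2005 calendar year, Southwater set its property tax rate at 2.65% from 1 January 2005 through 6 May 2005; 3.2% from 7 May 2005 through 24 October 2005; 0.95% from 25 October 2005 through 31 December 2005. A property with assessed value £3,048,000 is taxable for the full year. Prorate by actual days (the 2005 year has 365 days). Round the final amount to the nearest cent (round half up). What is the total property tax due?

1 January – 6 May 2005: 126 days at 2.65% → £3,048,000 × 2.65% × 126/365 = £27,882.9370
7 May – 24 October 2005: 171 days at 3.2% → £3,048,000 × 3.2% × 171/365 = £45,694.9479
25 October – 31 December 2005: 68 days at 0.95% → £3,048,000 × 0.95% × 68/365 = £5,394.5425
Total = £78,972.4274

£78,972.43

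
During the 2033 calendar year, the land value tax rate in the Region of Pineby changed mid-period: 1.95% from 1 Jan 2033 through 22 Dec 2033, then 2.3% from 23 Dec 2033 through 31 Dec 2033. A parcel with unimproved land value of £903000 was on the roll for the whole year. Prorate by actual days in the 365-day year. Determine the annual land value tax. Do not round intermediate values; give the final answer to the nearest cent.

£17686.43

1 Jan – 22 Dec 2033: 356 days at 1.95% → £903000 × 1.95% × 356/365 = £17174.3178
23 Dec – 31 Dec 2033: 9 days at 2.3% → £903000 × 2.3% × 9/365 = £512.1123
Total = £17686.4301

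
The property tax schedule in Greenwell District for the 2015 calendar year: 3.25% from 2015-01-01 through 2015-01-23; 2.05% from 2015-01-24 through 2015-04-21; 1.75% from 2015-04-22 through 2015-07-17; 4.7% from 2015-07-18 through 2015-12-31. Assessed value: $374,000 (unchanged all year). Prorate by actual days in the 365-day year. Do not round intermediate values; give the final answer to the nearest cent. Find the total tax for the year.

2015-01-01 to 2015-01-23: 23 days at 3.25% → $374,000 × 3.25% × 23/365 = $765.9315
2015-01-24 to 2015-04-21: 88 days at 2.05% → $374,000 × 2.05% × 88/365 = $1,848.4822
2015-04-22 to 2015-07-17: 87 days at 1.75% → $374,000 × 1.75% × 87/365 = $1,560.0411
2015-07-18 to 2015-12-31: 167 days at 4.7% → $374,000 × 4.7% × 167/365 = $8,042.5370
Total = $12,216.9918

$12,216.99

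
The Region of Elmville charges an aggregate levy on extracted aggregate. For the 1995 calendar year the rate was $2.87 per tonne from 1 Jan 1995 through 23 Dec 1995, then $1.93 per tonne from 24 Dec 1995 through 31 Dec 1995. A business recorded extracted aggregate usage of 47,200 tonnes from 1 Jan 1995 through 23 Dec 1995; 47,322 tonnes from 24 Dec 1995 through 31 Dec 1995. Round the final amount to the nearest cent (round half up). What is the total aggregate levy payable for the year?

1 Jan – 23 Dec 1995: 47,200 tonnes at $2.87/tonne → $135,464.00
24 Dec – 31 Dec 1995: 47,322 tonnes at $1.93/tonne → $91,331.46

$226,795.46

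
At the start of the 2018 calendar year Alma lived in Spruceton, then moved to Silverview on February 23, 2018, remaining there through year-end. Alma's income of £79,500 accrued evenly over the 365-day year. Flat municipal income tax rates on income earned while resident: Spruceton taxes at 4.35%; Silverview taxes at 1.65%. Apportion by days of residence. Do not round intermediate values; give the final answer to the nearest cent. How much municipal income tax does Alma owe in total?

£1,623.43

Spruceton, January 1 – February 22, 2018: 53 days → £79,500 × 4.35% × 53/365 = £502.1568
Silverview, February 23 – December 31, 2018: 312 days → £79,500 × 1.65% × 312/365 = £1,121.2767
Total = £1,623.4336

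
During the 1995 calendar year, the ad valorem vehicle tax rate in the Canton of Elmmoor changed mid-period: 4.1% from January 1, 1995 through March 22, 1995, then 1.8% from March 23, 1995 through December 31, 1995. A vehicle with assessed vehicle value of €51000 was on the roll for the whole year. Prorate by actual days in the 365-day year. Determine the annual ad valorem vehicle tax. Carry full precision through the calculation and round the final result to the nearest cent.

January 1 – March 22, 1995: 81 days at 4.1% → €51000 × 4.1% × 81/365 = €464.0301
March 23 – December 31, 1995: 284 days at 1.8% → €51000 × 1.8% × 284/365 = €714.2795
Total = €1178.3096

€1178.31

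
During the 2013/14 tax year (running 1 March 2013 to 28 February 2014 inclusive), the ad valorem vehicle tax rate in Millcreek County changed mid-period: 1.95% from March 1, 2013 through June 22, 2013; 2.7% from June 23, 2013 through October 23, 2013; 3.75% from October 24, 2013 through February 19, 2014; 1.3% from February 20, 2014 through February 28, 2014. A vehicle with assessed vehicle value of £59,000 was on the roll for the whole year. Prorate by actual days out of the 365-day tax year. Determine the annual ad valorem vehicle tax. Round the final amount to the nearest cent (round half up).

March 1 – June 22, 2013: 114 days at 1.95% → £59,000 × 1.95% × 114/365 = £359.3342
June 23 – October 23, 2013: 123 days at 2.7% → £59,000 × 2.7% × 123/365 = £536.8192
October 24, 2013 – February 19, 2014: 119 days at 3.75% → £59,000 × 3.75% × 119/365 = £721.3356
February 20 – February 28, 2014: 9 days at 1.3% → £59,000 × 1.3% × 9/365 = £18.9123
Total = £1,636.4014

£1,636.40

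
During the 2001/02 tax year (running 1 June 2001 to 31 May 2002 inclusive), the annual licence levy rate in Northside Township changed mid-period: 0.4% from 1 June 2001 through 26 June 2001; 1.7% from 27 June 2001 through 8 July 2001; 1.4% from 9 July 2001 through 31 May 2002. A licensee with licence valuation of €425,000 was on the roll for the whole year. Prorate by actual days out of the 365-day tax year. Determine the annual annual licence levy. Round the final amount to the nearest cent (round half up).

1 June – 26 June 2001: 26 days at 0.4% → €425,000 × 0.4% × 26/365 = €121.0959
27 June – 8 July 2001: 12 days at 1.7% → €425,000 × 1.7% × 12/365 = €237.5342
9 July 2001 – 31 May 2002: 327 days at 1.4% → €425,000 × 1.4% × 327/365 = €5,330.5479
Total = €5,689.1781

€5,689.18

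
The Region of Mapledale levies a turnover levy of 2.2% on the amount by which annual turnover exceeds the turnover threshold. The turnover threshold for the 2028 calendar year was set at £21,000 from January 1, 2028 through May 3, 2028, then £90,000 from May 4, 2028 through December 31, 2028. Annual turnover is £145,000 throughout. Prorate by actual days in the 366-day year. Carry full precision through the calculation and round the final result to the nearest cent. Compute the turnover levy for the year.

January 1 – May 3, 2028: 124 days, exemption £21,000 → (£145,000 − £21,000) × 2.2% × 124/366 = £924.2404
May 4 – December 31, 2028: 242 days, exemption £90,000 → (£145,000 − £90,000) × 2.2% × 242/366 = £800.0546
Total = £1,724.2951

£1,724.30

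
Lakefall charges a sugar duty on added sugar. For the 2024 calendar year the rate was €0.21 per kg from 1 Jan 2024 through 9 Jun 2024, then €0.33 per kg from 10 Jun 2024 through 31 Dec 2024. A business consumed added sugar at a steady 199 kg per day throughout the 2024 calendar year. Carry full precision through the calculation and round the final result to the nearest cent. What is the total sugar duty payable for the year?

€20190.54

1 Jan – 9 Jun 2024: 161 days × 199 kg/day = 32,039 kg at €0.21/kg → €6728.19
10 Jun – 31 Dec 2024: 205 days × 199 kg/day = 40,795 kg at €0.33/kg → €13462.35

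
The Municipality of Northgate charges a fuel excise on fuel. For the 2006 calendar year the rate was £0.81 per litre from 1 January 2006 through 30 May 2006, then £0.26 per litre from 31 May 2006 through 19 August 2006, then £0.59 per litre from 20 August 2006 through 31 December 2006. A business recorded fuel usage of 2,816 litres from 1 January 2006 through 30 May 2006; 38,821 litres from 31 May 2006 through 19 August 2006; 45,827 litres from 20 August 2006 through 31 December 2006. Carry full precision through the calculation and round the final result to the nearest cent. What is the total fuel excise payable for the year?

1 January – 30 May 2006: 2,816 litres at £0.81/litre → £2,280.96
31 May – 19 August 2006: 38,821 litres at £0.26/litre → £10,093.46
20 August – 31 December 2006: 45,827 litres at £0.59/litre → £27,037.93

£39,412.35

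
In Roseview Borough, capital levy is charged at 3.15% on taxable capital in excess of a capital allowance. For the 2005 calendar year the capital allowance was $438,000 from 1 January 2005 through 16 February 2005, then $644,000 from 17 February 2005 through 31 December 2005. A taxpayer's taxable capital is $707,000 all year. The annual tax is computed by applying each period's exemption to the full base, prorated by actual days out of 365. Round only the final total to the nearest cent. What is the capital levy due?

1 January – 16 February 2005: 47 days, exemption $438,000 → ($707,000 − $438,000) × 3.15% × 47/365 = $1,091.1082
17 February – 31 December 2005: 318 days, exemption $644,000 → ($707,000 − $644,000) × 3.15% × 318/365 = $1,728.9616
Total = $2,820.0699

$2,820.07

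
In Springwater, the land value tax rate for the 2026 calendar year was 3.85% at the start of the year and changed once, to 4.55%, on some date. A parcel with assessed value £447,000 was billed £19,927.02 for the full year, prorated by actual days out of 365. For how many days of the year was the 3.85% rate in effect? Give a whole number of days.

48 days

Let d = days at the first rate; then 365 − d days at the second rate.
£447,000 × [3.85%·d + 4.55%·(365−d)] / 365 = £19,927.02
Solving gives d = 48, so the new rate took effect on February 18, 2026.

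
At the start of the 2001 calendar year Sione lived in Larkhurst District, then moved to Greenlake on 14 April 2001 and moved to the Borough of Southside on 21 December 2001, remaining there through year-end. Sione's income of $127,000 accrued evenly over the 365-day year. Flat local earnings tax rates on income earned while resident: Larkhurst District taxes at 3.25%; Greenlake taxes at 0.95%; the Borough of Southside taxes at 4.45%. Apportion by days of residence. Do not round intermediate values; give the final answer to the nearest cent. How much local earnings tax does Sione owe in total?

$2,164.74

Larkhurst District, 1 January – 13 April 2001: 103 days → $127,000 × 3.25% × 103/365 = $1,164.7466
Greenlake, 14 April – 20 December 2001: 251 days → $127,000 × 0.95% × 251/365 = $829.6753
The Borough of Southside, 21 December – 31 December 2001: 11 days → $127,000 × 4.45% × 11/365 = $170.3192
Total = $2,164.7411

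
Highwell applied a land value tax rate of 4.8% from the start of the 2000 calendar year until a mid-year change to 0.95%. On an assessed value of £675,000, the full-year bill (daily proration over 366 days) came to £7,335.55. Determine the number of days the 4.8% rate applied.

13 days

Let d = days at the first rate; then 366 − d days at the second rate.
£675,000 × [4.8%·d + 0.95%·(366−d)] / 366 = £7,335.55
Solving gives d = 13, so the new rate took effect on January 14, 2000.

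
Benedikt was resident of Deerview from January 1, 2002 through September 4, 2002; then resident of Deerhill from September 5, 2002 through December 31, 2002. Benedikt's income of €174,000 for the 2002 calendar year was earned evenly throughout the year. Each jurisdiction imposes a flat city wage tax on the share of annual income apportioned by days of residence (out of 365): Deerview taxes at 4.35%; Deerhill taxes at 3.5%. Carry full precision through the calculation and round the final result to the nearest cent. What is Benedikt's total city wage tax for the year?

€7,090.86

Deerview, January 1 – September 4, 2002: 247 days → €174,000 × 4.35% × 247/365 = €5,122.0356
Deerhill, September 5 – December 31, 2002: 118 days → €174,000 × 3.5% × 118/365 = €1,968.8219
Total = €7,090.8575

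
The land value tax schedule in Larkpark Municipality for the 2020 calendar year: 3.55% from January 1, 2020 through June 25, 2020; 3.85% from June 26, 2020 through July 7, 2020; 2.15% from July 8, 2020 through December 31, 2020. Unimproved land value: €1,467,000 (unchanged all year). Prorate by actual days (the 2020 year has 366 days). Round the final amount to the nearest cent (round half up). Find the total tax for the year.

January 1 – June 25, 2020: 177 days at 3.55% → €1,467,000 × 3.55% × 177/366 = €25,185.5041
June 26 – July 7, 2020: 12 days at 3.85% → €1,467,000 × 3.85% × 12/366 = €1,851.7869
July 8 – December 31, 2020: 177 days at 2.15% → €1,467,000 × 2.15% × 177/366 = €15,253.1926
Total = €42,290.4836

€42,290.48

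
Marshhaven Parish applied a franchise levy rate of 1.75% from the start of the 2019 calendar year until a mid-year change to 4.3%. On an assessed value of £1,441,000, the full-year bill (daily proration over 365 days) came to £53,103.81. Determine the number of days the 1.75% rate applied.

Let d = days at the first rate; then 365 − d days at the second rate.
£1,441,000 × [1.75%·d + 4.3%·(365−d)] / 365 = £53,103.81
Solving gives d = 88, so the new rate took effect on 30 March 2019.

88 days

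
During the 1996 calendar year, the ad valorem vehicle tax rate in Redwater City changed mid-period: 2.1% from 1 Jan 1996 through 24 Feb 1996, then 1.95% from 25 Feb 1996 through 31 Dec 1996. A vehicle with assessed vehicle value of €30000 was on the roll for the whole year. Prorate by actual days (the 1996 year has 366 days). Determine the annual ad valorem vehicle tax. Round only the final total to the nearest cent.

1 Jan – 24 Feb 1996: 55 days at 2.1% → €30000 × 2.1% × 55/366 = €94.6721
25 Feb – 31 Dec 1996: 311 days at 1.95% → €30000 × 1.95% × 311/366 = €497.0902
Total = €591.7623

€591.76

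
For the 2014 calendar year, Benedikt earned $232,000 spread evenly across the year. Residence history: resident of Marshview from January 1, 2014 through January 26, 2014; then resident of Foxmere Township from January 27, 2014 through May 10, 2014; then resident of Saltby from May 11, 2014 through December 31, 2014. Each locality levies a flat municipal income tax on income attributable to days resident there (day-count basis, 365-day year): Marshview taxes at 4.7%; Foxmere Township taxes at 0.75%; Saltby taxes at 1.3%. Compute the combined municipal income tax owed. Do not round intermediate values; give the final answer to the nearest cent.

$3,214.31

Marshview, January 1 – January 26, 2014: 26 days → $232,000 × 4.7% × 26/365 = $776.7233
Foxmere Township, January 27 – May 10, 2014: 104 days → $232,000 × 0.75% × 104/365 = $495.7808
Saltby, May 11 – December 31, 2014: 235 days → $232,000 × 1.3% × 235/365 = $1,941.8082
Total = $3,214.3123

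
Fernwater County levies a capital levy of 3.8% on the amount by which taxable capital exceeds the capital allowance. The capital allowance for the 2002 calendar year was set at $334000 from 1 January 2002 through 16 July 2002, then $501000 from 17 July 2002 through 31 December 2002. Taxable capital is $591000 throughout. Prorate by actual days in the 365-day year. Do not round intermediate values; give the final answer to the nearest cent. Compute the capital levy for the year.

1 January – 16 July 2002: 197 days, exemption $334000 → ($591000 − $334000) × 3.8% × 197/365 = $5270.9644
17 July – 31 December 2002: 168 days, exemption $501000 → ($591000 − $501000) × 3.8% × 168/365 = $1574.1370
Total = $6845.1014

$6845.10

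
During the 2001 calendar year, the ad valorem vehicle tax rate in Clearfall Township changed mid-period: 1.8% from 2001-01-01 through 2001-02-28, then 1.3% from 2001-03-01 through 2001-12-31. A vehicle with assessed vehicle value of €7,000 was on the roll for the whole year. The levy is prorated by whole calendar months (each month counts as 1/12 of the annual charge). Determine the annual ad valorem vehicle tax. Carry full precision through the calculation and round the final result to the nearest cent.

€96.83

2001-01-01 to 2001-02-28: 2 months at 1.8% → €7,000 × 1.8% × 2/12 = €21.0000
2001-03-01 to 2001-12-31: 10 months at 1.3% → €7,000 × 1.3% × 10/12 = €75.8333
Total = €96.8333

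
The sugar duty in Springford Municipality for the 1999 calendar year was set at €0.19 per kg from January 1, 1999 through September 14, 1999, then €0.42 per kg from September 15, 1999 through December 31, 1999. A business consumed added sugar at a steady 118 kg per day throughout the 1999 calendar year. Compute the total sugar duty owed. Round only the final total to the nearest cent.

€11,114.42

January 1 – September 14, 1999: 257 days × 118 kg/day = 30,326 kg at €0.19/kg → €5,761.94
September 15 – December 31, 1999: 108 days × 118 kg/day = 12,744 kg at €0.42/kg → €5,352.48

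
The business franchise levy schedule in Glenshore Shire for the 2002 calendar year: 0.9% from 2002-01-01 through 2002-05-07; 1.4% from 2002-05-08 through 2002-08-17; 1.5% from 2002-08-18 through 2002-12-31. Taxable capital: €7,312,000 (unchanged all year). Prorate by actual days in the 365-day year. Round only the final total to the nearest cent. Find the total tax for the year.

2002-01-01 to 2002-05-07: 127 days at 0.9% → €7,312,000 × 0.9% × 127/365 = €22,897.5781
2002-05-08 to 2002-08-17: 102 days at 1.4% → €7,312,000 × 1.4% × 102/365 = €28,606.9479
2002-08-18 to 2002-12-31: 136 days at 1.5% → €7,312,000 × 1.5% × 136/365 = €40,867.0685
Total = €92,371.5945

€92,371.59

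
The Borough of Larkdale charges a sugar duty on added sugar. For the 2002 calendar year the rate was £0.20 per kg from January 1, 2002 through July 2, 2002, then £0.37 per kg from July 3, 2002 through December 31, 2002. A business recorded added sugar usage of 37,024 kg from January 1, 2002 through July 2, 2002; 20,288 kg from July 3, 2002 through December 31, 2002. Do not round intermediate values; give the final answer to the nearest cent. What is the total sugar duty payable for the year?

January 1 – July 2, 2002: 37,024 kg at £0.20/kg → £7,404.80
July 3 – December 31, 2002: 20,288 kg at £0.37/kg → £7,506.56

£14,911.36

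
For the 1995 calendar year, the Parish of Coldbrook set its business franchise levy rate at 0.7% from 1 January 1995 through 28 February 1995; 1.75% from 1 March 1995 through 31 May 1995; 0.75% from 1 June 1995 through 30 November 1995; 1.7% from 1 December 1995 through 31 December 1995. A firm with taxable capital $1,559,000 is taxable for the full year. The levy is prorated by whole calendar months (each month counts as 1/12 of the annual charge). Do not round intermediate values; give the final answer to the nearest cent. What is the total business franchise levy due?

$16,694.29

1 January – 28 February 1995: 2 months at 0.7% → $1,559,000 × 0.7% × 2/12 = $1,818.8333
1 March – 31 May 1995: 3 months at 1.75% → $1,559,000 × 1.75% × 3/12 = $6,820.6250
1 June – 30 November 1995: 6 months at 0.75% → $1,559,000 × 0.75% × 6/12 = $5,846.2500
1 December – 31 December 1995: 1 month at 1.7% → $1,559,000 × 1.7% × 1/12 = $2,208.5833
Total = $16,694.2917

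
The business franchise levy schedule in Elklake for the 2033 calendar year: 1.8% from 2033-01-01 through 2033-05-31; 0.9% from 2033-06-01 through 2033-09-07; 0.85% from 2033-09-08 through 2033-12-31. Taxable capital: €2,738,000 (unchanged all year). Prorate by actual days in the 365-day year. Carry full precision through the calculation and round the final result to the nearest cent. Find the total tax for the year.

€34,405.03

2033-01-01 to 2033-05-31: 151 days at 1.8% → €2,738,000 × 1.8% × 151/365 = €20,388.7233
2033-06-01 to 2033-09-07: 99 days at 0.9% → €2,738,000 × 0.9% × 99/365 = €6,683.7205
2033-09-08 to 2033-12-31: 115 days at 0.85% → €2,738,000 × 0.85% × 115/365 = €7,332.5890
Total = €34,405.0329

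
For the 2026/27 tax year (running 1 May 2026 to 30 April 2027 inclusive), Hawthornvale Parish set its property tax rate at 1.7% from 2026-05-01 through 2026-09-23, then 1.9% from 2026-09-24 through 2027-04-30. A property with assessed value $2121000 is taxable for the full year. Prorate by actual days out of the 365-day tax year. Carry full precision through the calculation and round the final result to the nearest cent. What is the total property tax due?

$38602.20

2026-05-01 to 2026-09-23: 146 days at 1.7% → $2121000 × 1.7% × 146/365 = $14422.8000
2026-09-24 to 2027-04-30: 219 days at 1.9% → $2121000 × 1.9% × 219/365 = $24179.4000
Total = $38602.2000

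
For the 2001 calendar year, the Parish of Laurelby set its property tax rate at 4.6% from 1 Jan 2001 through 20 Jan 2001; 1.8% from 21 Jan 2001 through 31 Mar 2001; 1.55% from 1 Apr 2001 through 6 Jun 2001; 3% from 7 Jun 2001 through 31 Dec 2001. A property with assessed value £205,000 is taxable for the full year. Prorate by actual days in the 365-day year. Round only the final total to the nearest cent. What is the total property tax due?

1 Jan – 20 Jan 2001: 20 days at 4.6% → £205,000 × 4.6% × 20/365 = £516.7123
21 Jan – 31 Mar 2001: 70 days at 1.8% → £205,000 × 1.8% × 70/365 = £707.6712
1 Apr – 6 Jun 2001: 67 days at 1.55% → £205,000 × 1.55% × 67/365 = £583.2671
7 Jun – 31 Dec 2001: 208 days at 3% → £205,000 × 3% × 208/365 = £3,504.6575
Total = £5,312.3082

£5,312.31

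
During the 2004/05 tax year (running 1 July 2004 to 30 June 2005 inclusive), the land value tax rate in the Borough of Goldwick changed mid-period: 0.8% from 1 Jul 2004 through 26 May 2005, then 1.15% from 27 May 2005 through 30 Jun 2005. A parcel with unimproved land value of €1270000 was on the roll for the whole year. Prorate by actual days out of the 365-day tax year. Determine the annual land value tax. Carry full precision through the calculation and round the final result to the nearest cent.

€10586.23

1 Jul 2004 – 26 May 2005: 330 days at 0.8% → €1270000 × 0.8% × 330/365 = €9185.7534
27 May – 30 Jun 2005: 35 days at 1.15% → €1270000 × 1.15% × 35/365 = €1400.4795
Total = €10586.2329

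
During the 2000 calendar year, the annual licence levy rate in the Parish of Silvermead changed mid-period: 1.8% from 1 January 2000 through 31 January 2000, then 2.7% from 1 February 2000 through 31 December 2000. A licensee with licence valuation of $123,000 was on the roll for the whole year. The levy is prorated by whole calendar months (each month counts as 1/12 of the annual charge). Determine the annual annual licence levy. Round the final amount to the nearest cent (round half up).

$3,228.75

1 January – 31 January 2000: 1 month at 1.8% → $123,000 × 1.8% × 1/12 = $184.5000
1 February – 31 December 2000: 11 months at 2.7% → $123,000 × 2.7% × 11/12 = $3,044.2500
Total = $3,228.7500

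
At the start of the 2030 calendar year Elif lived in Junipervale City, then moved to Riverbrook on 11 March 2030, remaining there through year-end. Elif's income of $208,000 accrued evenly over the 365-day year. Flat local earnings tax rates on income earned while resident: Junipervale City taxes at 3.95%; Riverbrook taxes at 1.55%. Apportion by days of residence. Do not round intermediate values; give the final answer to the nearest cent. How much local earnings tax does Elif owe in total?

$4,167.69

Junipervale City, 1 January – 10 March 2030: 69 days → $208,000 × 3.95% × 69/365 = $1,553.1616
Riverbrook, 11 March – 31 December 2030: 296 days → $208,000 × 1.55% × 296/365 = $2,614.5315
Total = $4,167.6932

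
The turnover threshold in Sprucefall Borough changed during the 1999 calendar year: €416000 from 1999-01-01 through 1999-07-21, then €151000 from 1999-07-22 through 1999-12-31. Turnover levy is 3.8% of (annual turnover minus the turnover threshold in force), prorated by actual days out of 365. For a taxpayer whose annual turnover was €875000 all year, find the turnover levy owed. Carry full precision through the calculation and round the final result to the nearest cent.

€21939.01

1999-01-01 to 1999-07-21: 202 days, exemption €416000 → (€875000 − €416000) × 3.8% × 202/365 = €9652.8329
1999-07-22 to 1999-12-31: 163 days, exemption €151000 → (€875000 − €151000) × 3.8% × 163/365 = €12286.1808
Total = €21939.0137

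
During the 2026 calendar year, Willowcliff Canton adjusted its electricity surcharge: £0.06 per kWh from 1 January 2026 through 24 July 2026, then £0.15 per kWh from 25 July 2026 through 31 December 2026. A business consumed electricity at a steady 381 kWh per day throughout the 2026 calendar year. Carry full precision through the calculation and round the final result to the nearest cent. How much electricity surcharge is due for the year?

£13,830.30

1 January – 24 July 2026: 205 days × 381 kWh/day = 78,105 kWh at £0.06/kWh → £4,686.30
25 July – 31 December 2026: 160 days × 381 kWh/day = 60,960 kWh at £0.15/kWh → £9,144.00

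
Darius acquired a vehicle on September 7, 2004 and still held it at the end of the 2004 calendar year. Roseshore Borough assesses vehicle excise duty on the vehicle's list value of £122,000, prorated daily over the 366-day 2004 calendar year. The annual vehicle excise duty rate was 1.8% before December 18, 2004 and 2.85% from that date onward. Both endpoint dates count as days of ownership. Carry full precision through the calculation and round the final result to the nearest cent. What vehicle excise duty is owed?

£745.00

September 7 – December 17, 2004: 102 days at 1.8% → £122,000 × 1.8% × 102/366 = £612.0000
December 18 – December 31, 2004: 14 days at 2.85% → £122,000 × 2.85% × 14/366 = £133.0000
Total = £745.0000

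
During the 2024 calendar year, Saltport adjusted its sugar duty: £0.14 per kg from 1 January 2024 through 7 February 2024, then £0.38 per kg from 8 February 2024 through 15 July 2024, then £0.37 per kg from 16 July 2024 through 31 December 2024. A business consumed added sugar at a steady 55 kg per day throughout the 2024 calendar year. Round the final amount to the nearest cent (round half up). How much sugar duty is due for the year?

£7,054.85

1 January – 7 February 2024: 38 days × 55 kg/day = 2,090 kg at £0.14/kg → £292.60
8 February – 15 July 2024: 159 days × 55 kg/day = 8,745 kg at £0.38/kg → £3,323.10
16 July – 31 December 2024: 169 days × 55 kg/day = 9,295 kg at £0.37/kg → £3,439.15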